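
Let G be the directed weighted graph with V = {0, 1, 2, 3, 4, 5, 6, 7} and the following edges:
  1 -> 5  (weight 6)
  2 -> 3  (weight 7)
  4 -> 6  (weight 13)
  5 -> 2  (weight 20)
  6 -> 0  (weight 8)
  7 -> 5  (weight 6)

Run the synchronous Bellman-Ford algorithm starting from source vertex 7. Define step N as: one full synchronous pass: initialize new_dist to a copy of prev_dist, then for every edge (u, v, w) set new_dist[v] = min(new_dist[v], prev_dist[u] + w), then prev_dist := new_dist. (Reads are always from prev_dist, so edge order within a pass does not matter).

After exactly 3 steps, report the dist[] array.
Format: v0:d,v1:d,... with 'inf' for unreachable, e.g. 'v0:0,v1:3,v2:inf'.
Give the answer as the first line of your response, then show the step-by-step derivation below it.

v0:inf,v1:inf,v2:26,v3:33,v4:inf,v5:6,v6:inf,v7:0

step 1: dist = v0:inf,v1:inf,v2:inf,v3:inf,v4:inf,v5:6,v6:inf,v7:0
step 2: dist = v0:inf,v1:inf,v2:26,v3:inf,v4:inf,v5:6,v6:inf,v7:0
step 3: dist = v0:inf,v1:inf,v2:26,v3:33,v4:inf,v5:6,v6:inf,v7:0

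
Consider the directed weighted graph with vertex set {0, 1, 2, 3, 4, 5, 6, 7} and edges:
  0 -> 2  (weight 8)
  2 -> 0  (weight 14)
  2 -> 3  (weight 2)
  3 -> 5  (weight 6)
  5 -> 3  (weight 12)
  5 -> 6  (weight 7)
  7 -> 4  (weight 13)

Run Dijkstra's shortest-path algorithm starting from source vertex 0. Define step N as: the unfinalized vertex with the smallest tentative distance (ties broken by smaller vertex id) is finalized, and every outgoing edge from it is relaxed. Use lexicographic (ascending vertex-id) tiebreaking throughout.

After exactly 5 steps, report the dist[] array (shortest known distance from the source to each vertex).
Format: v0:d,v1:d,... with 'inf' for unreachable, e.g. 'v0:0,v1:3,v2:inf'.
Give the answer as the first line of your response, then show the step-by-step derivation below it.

v0:0,v1:inf,v2:8,v3:10,v4:inf,v5:16,v6:23,v7:inf

step 1: dist = v0:0,v1:inf,v2:8,v3:inf,v4:inf,v5:inf,v6:inf,v7:inf
step 2: dist = v0:0,v1:inf,v2:8,v3:10,v4:inf,v5:inf,v6:inf,v7:inf
step 3: dist = v0:0,v1:inf,v2:8,v3:10,v4:inf,v5:16,v6:inf,v7:inf
step 4: dist = v0:0,v1:inf,v2:8,v3:10,v4:inf,v5:16,v6:23,v7:inf
step 5: dist = v0:0,v1:inf,v2:8,v3:10,v4:inf,v5:16,v6:23,v7:inf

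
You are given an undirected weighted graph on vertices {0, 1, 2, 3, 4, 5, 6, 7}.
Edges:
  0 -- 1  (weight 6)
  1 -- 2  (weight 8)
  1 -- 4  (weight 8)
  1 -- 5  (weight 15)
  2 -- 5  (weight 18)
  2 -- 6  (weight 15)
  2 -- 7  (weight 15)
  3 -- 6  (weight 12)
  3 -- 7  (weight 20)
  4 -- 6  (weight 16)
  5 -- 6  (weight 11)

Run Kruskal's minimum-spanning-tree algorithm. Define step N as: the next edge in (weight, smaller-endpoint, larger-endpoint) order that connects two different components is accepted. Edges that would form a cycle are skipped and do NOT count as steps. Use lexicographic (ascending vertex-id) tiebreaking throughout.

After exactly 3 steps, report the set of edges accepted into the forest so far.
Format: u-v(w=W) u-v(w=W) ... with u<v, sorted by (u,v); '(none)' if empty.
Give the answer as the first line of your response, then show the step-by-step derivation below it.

0-1(w=6) 1-2(w=8) 1-4(w=8)

step 1: add edge 0-1 (w=6); MST = {0-1(w=6)}
step 2: add edge 1-2 (w=8); MST = {0-1(w=6) 1-2(w=8)}
step 3: add edge 1-4 (w=8); MST = {0-1(w=6) 1-2(w=8) 1-4(w=8)}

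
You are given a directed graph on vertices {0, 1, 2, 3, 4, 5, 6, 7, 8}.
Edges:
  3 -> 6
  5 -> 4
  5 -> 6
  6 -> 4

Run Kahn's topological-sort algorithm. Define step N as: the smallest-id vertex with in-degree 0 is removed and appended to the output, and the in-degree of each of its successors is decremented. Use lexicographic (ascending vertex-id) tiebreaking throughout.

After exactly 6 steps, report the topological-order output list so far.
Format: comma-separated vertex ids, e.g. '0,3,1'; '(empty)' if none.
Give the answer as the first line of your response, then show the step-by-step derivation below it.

0,1,2,3,5,6

step 1: output 0; order=[0]; indeg=(0,0,0,0,2,0,2,0,0)
step 2: output 1; order=[0,1]; indeg=(0,0,0,0,2,0,2,0,0)
step 3: output 2; order=[0,1,2]; indeg=(0,0,0,0,2,0,2,0,0)
step 4: output 3; order=[0,1,2,3]; indeg=(0,0,0,0,2,0,1,0,0)
step 5: output 5; order=[0,1,2,3,5]; indeg=(0,0,0,0,1,0,0,0,0)
step 6: output 6; order=[0,1,2,3,5,6]; indeg=(0,0,0,0,0,0,0,0,0)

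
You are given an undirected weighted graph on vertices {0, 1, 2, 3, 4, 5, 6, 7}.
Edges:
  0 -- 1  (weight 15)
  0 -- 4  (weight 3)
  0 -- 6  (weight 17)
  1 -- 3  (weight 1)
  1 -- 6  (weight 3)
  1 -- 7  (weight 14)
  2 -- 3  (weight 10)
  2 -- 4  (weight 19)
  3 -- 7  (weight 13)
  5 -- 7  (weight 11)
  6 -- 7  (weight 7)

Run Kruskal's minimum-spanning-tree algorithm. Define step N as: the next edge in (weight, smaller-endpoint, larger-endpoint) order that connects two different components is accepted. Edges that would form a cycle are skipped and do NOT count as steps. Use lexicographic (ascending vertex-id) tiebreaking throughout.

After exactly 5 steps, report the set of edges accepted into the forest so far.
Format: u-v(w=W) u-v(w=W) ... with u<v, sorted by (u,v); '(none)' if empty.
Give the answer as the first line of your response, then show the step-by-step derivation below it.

0-4(w=3) 1-3(w=1) 1-6(w=3) 2-3(w=10) 6-7(w=7)

step 1: add edge 1-3 (w=1); MST = {1-3(w=1)}
step 2: add edge 0-4 (w=3); MST = {0-4(w=3) 1-3(w=1)}
step 3: add edge 1-6 (w=3); MST = {0-4(w=3) 1-3(w=1) 1-6(w=3)}
step 4: add edge 6-7 (w=7); MST = {0-4(w=3) 1-3(w=1) 1-6(w=3) 6-7(w=7)}
step 5: add edge 2-3 (w=10); MST = {0-4(w=3) 1-3(w=1) 1-6(w=3) 2-3(w=10) 6-7(w=7)}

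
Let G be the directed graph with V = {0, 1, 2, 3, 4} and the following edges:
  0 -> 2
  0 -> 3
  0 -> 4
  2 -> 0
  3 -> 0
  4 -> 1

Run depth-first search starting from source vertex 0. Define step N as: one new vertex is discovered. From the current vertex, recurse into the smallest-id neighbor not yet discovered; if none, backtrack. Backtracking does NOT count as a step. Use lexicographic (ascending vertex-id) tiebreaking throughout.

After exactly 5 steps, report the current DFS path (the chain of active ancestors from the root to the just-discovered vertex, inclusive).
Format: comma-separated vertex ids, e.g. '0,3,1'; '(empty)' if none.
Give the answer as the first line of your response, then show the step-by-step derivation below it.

0,4,1

step 1: discover 0; path=0; order=0
step 2: discover 2; path=0>2; order=0,2
step 3: discover 3; path=0>3; order=0,2,3
step 4: discover 4; path=0>4; order=0,2,3,4
step 5: discover 1; path=0>4>1; order=0,2,3,4,1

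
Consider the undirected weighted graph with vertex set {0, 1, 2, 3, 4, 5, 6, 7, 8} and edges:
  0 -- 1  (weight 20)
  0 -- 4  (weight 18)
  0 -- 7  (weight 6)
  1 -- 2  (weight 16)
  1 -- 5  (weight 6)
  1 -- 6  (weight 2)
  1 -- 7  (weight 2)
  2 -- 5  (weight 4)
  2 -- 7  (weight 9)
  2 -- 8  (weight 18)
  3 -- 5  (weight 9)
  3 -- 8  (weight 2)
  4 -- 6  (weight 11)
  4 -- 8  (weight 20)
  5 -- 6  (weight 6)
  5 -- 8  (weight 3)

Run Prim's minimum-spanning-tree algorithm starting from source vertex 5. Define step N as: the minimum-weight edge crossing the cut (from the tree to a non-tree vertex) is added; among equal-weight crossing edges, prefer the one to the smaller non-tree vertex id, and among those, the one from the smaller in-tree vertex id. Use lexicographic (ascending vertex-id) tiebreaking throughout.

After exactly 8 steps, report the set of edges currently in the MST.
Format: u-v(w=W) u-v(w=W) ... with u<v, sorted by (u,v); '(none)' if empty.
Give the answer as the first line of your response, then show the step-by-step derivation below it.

0-7(w=6) 1-5(w=6) 1-6(w=2) 1-7(w=2) 2-5(w=4) 3-8(w=2) 4-6(w=11) 5-8(w=3)

step 1: add edge 5-8 (w=3); MST = {5-8(w=3)}
step 2: add edge 3-8 (w=2); MST = {3-8(w=2) 5-8(w=3)}
step 3: add edge 2-5 (w=4); MST = {2-5(w=4) 3-8(w=2) 5-8(w=3)}
step 4: add edge 1-5 (w=6); MST = {1-5(w=6) 2-5(w=4) 3-8(w=2) 5-8(w=3)}
step 5: add edge 1-6 (w=2); MST = {1-5(w=6) 1-6(w=2) 2-5(w=4) 3-8(w=2) 5-8(w=3)}
step 6: add edge 1-7 (w=2); MST = {1-5(w=6) 1-6(w=2) 1-7(w=2) 2-5(w=4) 3-8(w=2) 5-8(w=3)}
step 7: add edge 0-7 (w=6); MST = {0-7(w=6) 1-5(w=6) 1-6(w=2) 1-7(w=2) 2-5(w=4) 3-8(w=2) 5-8(w=3)}
step 8: add edge 4-6 (w=11); MST = {0-7(w=6) 1-5(w=6) 1-6(w=2) 1-7(w=2) 2-5(w=4) 3-8(w=2) 4-6(w=11) 5-8(w=3)}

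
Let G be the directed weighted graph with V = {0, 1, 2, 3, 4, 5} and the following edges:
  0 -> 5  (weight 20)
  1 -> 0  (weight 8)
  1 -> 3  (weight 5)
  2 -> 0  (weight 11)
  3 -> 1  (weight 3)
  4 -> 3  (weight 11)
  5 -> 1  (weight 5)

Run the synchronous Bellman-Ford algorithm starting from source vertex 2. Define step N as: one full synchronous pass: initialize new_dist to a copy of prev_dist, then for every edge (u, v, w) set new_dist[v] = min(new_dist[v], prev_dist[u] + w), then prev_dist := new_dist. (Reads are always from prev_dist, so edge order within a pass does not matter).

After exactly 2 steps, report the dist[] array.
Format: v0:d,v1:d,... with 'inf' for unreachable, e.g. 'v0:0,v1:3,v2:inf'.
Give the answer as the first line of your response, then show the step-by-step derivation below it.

v0:11,v1:inf,v2:0,v3:inf,v4:inf,v5:31

step 1: dist = v0:11,v1:inf,v2:0,v3:inf,v4:inf,v5:inf
step 2: dist = v0:11,v1:inf,v2:0,v3:inf,v4:inf,v5:31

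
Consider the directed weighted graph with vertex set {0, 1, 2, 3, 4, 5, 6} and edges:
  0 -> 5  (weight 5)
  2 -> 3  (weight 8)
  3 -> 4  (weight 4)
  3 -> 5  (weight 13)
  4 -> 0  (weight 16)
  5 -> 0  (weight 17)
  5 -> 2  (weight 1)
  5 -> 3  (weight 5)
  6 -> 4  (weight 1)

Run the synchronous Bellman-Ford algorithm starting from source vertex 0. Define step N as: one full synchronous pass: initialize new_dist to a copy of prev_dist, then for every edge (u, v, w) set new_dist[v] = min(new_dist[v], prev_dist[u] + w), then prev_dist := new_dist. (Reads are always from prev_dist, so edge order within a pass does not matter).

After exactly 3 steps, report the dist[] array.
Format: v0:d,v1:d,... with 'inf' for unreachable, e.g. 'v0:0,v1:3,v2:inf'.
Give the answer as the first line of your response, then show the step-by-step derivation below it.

v0:0,v1:inf,v2:6,v3:10,v4:14,v5:5,v6:inf

step 1: dist = v0:0,v1:inf,v2:inf,v3:inf,v4:inf,v5:5,v6:inf
step 2: dist = v0:0,v1:inf,v2:6,v3:10,v4:inf,v5:5,v6:inf
step 3: dist = v0:0,v1:inf,v2:6,v3:10,v4:14,v5:5,v6:inf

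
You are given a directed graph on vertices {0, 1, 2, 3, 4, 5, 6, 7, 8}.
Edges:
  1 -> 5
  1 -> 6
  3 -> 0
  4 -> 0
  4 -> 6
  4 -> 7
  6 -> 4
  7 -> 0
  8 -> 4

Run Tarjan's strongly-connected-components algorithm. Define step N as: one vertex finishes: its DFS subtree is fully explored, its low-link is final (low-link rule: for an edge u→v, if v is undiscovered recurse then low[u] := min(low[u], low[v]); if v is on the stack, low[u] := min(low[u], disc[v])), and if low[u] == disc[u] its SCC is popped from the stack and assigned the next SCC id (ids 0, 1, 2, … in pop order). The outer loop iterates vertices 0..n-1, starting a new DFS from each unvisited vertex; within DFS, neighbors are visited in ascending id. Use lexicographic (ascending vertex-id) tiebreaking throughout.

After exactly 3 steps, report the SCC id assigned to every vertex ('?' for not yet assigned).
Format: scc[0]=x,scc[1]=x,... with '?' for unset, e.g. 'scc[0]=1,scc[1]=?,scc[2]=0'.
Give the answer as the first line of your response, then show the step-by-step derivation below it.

scc[0]=0,scc[1]=?,scc[2]=?,scc[3]=?,scc[4]=?,scc[5]=1,scc[6]=?,scc[7]=2,scc[8]=?

step 1: low=(low[0]=0,low[1]=?,low[2]=?,low[3]=?,low[4]=?,low[5]=?,low[6]=?,low[7]=?,low[8]=?); scc=(scc[0]=0,scc[1]=?,scc[2]=?,scc[3]=?,scc[4]=?,scc[5]=?,scc[6]=?,scc[7]=?,scc[8]=?)
step 2: low=(low[0]=0,low[1]=1,low[2]=?,low[3]=?,low[4]=?,low[5]=2,low[6]=?,low[7]=?,low[8]=?); scc=(scc[0]=0,scc[1]=?,scc[2]=?,scc[3]=?,scc[4]=?,scc[5]=1,scc[6]=?,scc[7]=?,scc[8]=?)
step 3: low=(low[0]=0,low[1]=1,low[2]=?,low[3]=?,low[4]=3,low[5]=2,low[6]=3,low[7]=5,low[8]=?); scc=(scc[0]=0,scc[1]=?,scc[2]=?,scc[3]=?,scc[4]=?,scc[5]=1,scc[6]=?,scc[7]=2,scc[8]=?)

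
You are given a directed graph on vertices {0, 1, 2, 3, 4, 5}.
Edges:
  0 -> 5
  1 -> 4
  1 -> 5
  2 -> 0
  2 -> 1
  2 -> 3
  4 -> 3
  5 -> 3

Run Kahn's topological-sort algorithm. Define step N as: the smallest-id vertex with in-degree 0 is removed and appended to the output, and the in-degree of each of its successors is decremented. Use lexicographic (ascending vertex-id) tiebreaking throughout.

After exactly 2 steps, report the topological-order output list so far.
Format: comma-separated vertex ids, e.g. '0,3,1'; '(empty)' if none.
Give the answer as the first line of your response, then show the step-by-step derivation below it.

2,0

step 1: output 2; order=[2]; indeg=(0,0,0,2,1,2)
step 2: output 0; order=[2,0]; indeg=(0,0,0,2,1,1)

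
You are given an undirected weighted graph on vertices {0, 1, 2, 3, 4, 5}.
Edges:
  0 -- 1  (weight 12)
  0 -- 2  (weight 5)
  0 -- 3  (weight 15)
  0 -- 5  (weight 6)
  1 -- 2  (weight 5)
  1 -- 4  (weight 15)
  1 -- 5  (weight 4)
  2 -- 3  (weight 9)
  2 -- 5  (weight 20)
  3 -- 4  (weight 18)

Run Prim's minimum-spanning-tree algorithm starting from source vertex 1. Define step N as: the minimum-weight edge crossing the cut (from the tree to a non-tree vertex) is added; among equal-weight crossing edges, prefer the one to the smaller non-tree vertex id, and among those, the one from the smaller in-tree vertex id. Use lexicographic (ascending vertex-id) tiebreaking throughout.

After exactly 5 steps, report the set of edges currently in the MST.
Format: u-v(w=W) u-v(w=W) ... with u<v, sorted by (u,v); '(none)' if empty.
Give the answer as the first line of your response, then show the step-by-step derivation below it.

0-2(w=5) 1-2(w=5) 1-4(w=15) 1-5(w=4) 2-3(w=9)

step 1: add edge 1-5 (w=4); MST = {1-5(w=4)}
step 2: add edge 1-2 (w=5); MST = {1-2(w=5) 1-5(w=4)}
step 3: add edge 0-2 (w=5); MST = {0-2(w=5) 1-2(w=5) 1-5(w=4)}
step 4: add edge 2-3 (w=9); MST = {0-2(w=5) 1-2(w=5) 1-5(w=4) 2-3(w=9)}
step 5: add edge 1-4 (w=15); MST = {0-2(w=5) 1-2(w=5) 1-4(w=15) 1-5(w=4) 2-3(w=9)}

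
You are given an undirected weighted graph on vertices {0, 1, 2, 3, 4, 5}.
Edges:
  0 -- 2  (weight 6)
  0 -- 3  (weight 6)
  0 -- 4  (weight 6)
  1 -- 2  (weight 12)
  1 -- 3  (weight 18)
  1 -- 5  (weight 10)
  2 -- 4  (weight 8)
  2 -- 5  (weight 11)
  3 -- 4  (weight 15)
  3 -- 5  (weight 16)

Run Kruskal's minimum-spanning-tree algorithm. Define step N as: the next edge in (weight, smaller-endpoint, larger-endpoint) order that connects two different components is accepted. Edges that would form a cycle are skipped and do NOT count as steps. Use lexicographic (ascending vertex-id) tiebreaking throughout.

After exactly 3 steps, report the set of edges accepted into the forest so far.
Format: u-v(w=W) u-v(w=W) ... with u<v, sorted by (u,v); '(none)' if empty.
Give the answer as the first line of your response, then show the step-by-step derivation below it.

0-2(w=6) 0-3(w=6) 0-4(w=6)

step 1: add edge 0-2 (w=6); MST = {0-2(w=6)}
step 2: add edge 0-3 (w=6); MST = {0-2(w=6) 0-3(w=6)}
step 3: add edge 0-4 (w=6); MST = {0-2(w=6) 0-3(w=6) 0-4(w=6)}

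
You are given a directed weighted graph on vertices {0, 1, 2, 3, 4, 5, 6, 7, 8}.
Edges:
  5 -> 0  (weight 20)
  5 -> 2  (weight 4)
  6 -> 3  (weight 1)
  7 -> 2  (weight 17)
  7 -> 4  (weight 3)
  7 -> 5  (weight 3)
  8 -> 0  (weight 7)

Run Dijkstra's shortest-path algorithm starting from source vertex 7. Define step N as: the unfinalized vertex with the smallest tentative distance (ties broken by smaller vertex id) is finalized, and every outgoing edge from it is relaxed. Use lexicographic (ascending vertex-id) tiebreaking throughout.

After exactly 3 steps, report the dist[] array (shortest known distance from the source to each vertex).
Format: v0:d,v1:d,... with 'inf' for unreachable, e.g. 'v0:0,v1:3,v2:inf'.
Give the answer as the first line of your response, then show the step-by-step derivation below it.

v0:23,v1:inf,v2:7,v3:inf,v4:3,v5:3,v6:inf,v7:0,v8:inf

step 1: dist = v0:inf,v1:inf,v2:17,v3:inf,v4:3,v5:3,v6:inf,v7:0,v8:inf
step 2: dist = v0:inf,v1:inf,v2:17,v3:inf,v4:3,v5:3,v6:inf,v7:0,v8:inf
step 3: dist = v0:23,v1:inf,v2:7,v3:inf,v4:3,v5:3,v6:inf,v7:0,v8:inf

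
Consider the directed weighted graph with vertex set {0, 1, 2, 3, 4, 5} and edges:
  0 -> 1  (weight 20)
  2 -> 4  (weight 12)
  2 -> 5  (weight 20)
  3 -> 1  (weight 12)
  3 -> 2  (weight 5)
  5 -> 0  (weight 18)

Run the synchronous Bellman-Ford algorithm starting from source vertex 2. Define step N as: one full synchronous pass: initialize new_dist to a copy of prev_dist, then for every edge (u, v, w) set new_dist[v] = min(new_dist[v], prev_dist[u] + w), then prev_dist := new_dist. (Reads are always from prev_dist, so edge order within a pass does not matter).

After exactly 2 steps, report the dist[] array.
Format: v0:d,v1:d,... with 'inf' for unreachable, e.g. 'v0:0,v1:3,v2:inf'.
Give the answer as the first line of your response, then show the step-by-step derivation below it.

v0:38,v1:inf,v2:0,v3:inf,v4:12,v5:20

step 1: dist = v0:inf,v1:inf,v2:0,v3:inf,v4:12,v5:20
step 2: dist = v0:38,v1:inf,v2:0,v3:inf,v4:12,v5:20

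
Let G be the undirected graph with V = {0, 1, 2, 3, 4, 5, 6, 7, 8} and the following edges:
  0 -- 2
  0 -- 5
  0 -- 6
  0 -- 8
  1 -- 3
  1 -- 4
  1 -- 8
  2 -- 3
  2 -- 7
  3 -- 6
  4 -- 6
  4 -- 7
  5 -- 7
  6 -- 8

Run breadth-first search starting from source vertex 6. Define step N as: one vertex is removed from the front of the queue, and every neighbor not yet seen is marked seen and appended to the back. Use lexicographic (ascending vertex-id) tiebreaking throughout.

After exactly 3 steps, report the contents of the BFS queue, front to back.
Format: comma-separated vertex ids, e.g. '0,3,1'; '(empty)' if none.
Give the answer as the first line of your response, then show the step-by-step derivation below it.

4,8,2,5,1

step 1: dequeue 6; queue=[0,3,4,8]; order=6
step 2: dequeue 0; queue=[3,4,8,2,5]; order=6,0
step 3: dequeue 3; queue=[4,8,2,5,1]; order=6,0,3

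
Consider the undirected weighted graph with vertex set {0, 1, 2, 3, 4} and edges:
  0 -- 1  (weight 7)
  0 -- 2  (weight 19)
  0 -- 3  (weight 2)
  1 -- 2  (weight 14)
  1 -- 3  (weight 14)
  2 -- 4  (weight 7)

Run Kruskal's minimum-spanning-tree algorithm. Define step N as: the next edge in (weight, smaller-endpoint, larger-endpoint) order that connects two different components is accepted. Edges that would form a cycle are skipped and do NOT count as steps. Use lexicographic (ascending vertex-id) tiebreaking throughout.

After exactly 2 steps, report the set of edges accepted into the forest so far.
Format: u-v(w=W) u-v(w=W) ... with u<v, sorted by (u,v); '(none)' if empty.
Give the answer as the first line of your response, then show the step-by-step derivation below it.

0-1(w=7) 0-3(w=2)

step 1: add edge 0-3 (w=2); MST = {0-3(w=2)}
step 2: add edge 0-1 (w=7); MST = {0-1(w=7) 0-3(w=2)}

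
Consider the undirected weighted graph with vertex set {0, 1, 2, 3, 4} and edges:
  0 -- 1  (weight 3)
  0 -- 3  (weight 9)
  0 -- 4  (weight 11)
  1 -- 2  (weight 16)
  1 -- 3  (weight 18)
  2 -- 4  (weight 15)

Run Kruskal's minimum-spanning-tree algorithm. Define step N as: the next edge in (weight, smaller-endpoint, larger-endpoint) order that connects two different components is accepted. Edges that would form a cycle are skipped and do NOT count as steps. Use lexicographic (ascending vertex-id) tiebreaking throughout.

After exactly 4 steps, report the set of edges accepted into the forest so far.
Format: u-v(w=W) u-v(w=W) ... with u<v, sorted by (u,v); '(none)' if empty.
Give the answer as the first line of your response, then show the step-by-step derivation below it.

0-1(w=3) 0-3(w=9) 0-4(w=11) 2-4(w=15)

step 1: add edge 0-1 (w=3); MST = {0-1(w=3)}
step 2: add edge 0-3 (w=9); MST = {0-1(w=3) 0-3(w=9)}
step 3: add edge 0-4 (w=11); MST = {0-1(w=3) 0-3(w=9) 0-4(w=11)}
step 4: add edge 2-4 (w=15); MST = {0-1(w=3) 0-3(w=9) 0-4(w=11) 2-4(w=15)}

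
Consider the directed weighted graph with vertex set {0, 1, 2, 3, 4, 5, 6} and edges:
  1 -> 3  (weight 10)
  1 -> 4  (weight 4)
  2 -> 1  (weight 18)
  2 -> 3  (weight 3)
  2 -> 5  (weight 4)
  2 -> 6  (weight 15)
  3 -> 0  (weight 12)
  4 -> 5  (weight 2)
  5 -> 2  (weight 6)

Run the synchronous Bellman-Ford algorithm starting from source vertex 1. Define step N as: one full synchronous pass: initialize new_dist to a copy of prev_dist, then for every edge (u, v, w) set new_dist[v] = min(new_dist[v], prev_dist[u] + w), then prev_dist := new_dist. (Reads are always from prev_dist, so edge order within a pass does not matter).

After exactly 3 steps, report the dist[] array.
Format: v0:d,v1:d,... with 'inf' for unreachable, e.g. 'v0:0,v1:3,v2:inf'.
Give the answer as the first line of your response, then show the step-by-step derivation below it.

v0:22,v1:0,v2:12,v3:10,v4:4,v5:6,v6:inf

step 1: dist = v0:inf,v1:0,v2:inf,v3:10,v4:4,v5:inf,v6:inf
step 2: dist = v0:22,v1:0,v2:inf,v3:10,v4:4,v5:6,v6:inf
step 3: dist = v0:22,v1:0,v2:12,v3:10,v4:4,v5:6,v6:inf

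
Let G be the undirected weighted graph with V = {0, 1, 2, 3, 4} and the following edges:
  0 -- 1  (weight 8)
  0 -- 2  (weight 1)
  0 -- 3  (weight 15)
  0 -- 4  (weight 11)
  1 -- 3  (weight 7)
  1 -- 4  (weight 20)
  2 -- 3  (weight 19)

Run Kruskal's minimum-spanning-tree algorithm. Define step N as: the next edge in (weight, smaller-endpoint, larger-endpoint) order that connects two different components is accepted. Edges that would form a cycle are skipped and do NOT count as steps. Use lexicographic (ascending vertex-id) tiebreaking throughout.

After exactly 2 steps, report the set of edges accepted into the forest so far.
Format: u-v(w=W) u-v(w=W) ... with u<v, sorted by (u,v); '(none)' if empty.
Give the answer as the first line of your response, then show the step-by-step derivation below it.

0-2(w=1) 1-3(w=7)

step 1: add edge 0-2 (w=1); MST = {0-2(w=1)}
step 2: add edge 1-3 (w=7); MST = {0-2(w=1) 1-3(w=7)}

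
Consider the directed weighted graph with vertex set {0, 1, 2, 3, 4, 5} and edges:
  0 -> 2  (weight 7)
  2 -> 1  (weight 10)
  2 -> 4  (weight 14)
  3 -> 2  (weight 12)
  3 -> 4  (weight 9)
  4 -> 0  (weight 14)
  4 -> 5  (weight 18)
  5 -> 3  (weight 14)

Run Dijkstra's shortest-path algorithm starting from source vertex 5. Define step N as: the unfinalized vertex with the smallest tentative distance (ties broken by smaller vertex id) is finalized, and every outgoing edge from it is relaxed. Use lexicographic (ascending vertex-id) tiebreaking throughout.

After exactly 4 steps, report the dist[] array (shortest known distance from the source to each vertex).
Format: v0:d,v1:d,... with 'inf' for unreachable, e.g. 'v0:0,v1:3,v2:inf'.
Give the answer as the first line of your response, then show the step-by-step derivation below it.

v0:37,v1:36,v2:26,v3:14,v4:23,v5:0

step 1: dist = v0:inf,v1:inf,v2:inf,v3:14,v4:inf,v5:0
step 2: dist = v0:inf,v1:inf,v2:26,v3:14,v4:23,v5:0
step 3: dist = v0:37,v1:inf,v2:26,v3:14,v4:23,v5:0
step 4: dist = v0:37,v1:36,v2:26,v3:14,v4:23,v5:0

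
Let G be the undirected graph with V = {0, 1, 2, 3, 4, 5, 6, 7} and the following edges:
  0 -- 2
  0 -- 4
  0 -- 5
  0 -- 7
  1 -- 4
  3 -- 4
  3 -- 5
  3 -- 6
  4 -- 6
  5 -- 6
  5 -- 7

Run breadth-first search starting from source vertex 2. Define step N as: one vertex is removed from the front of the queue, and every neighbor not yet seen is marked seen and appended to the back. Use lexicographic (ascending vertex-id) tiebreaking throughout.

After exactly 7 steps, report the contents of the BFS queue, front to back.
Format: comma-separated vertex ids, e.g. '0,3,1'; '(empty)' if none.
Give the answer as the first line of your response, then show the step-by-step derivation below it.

6

step 1: dequeue 2; queue=[0]; order=2
step 2: dequeue 0; queue=[4,5,7]; order=2,0
step 3: dequeue 4; queue=[5,7,1,3,6]; order=2,0,4
step 4: dequeue 5; queue=[7,1,3,6]; order=2,0,4,5
step 5: dequeue 7; queue=[1,3,6]; order=2,0,4,5,7
step 6: dequeue 1; queue=[3,6]; order=2,0,4,5,7,1
step 7: dequeue 3; queue=[6]; order=2,0,4,5,7,1,3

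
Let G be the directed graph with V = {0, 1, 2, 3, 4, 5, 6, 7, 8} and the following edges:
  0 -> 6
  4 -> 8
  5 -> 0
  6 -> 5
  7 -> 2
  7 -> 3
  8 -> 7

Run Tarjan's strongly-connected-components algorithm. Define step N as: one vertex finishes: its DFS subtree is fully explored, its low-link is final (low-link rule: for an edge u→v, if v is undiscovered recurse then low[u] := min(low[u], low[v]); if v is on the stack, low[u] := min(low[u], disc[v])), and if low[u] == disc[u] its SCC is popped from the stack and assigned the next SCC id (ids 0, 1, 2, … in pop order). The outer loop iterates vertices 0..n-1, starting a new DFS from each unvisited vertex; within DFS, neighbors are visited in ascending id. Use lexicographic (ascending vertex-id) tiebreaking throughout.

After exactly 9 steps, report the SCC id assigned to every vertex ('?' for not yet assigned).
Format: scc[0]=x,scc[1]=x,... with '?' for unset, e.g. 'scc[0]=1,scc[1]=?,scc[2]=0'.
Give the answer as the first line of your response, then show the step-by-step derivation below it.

scc[0]=0,scc[1]=1,scc[2]=2,scc[3]=3,scc[4]=6,scc[5]=0,scc[6]=0,scc[7]=4,scc[8]=5

step 1: low=(low[0]=0,low[1]=?,low[2]=?,low[3]=?,low[4]=?,low[5]=0,low[6]=1,low[7]=?,low[8]=?); scc=(scc[0]=?,scc[1]=?,scc[2]=?,scc[3]=?,scc[4]=?,scc[5]=?,scc[6]=?,scc[7]=?,scc[8]=?)
step 2: low=(low[0]=0,low[1]=?,low[2]=?,low[3]=?,low[4]=?,low[5]=0,low[6]=0,low[7]=?,low[8]=?); scc=(scc[0]=?,scc[1]=?,scc[2]=?,scc[3]=?,scc[4]=?,scc[5]=?,scc[6]=?,scc[7]=?,scc[8]=?)
step 3: low=(low[0]=0,low[1]=?,low[2]=?,low[3]=?,low[4]=?,low[5]=0,low[6]=0,low[7]=?,low[8]=?); scc=(scc[0]=0,scc[1]=?,scc[2]=?,scc[3]=?,scc[4]=?,scc[5]=0,scc[6]=0,scc[7]=?,scc[8]=?)
step 4: low=(low[0]=0,low[1]=3,low[2]=?,low[3]=?,low[4]=?,low[5]=0,low[6]=0,low[7]=?,low[8]=?); scc=(scc[0]=0,scc[1]=1,scc[2]=?,scc[3]=?,scc[4]=?,scc[5]=0,scc[6]=0,scc[7]=?,scc[8]=?)
step 5: low=(low[0]=0,low[1]=3,low[2]=4,low[3]=?,low[4]=?,low[5]=0,low[6]=0,low[7]=?,low[8]=?); scc=(scc[0]=0,scc[1]=1,scc[2]=2,scc[3]=?,scc[4]=?,scc[5]=0,scc[6]=0,scc[7]=?,scc[8]=?)
step 6: low=(low[0]=0,low[1]=3,low[2]=4,low[3]=5,low[4]=?,low[5]=0,low[6]=0,low[7]=?,low[8]=?); scc=(scc[0]=0,scc[1]=1,scc[2]=2,scc[3]=3,scc[4]=?,scc[5]=0,scc[6]=0,scc[7]=?,scc[8]=?)
step 7: low=(low[0]=0,low[1]=3,low[2]=4,low[3]=5,low[4]=6,low[5]=0,low[6]=0,low[7]=8,low[8]=7); scc=(scc[0]=0,scc[1]=1,scc[2]=2,scc[3]=3,scc[4]=?,scc[5]=0,scc[6]=0,scc[7]=4,scc[8]=?)
step 8: low=(low[0]=0,low[1]=3,low[2]=4,low[3]=5,low[4]=6,low[5]=0,low[6]=0,low[7]=8,low[8]=7); scc=(scc[0]=0,scc[1]=1,scc[2]=2,scc[3]=3,scc[4]=?,scc[5]=0,scc[6]=0,scc[7]=4,scc[8]=5)
step 9: low=(low[0]=0,low[1]=3,low[2]=4,low[3]=5,low[4]=6,low[5]=0,low[6]=0,low[7]=8,low[8]=7); scc=(scc[0]=0,scc[1]=1,scc[2]=2,scc[3]=3,scc[4]=6,scc[5]=0,scc[6]=0,scc[7]=4,scc[8]=5)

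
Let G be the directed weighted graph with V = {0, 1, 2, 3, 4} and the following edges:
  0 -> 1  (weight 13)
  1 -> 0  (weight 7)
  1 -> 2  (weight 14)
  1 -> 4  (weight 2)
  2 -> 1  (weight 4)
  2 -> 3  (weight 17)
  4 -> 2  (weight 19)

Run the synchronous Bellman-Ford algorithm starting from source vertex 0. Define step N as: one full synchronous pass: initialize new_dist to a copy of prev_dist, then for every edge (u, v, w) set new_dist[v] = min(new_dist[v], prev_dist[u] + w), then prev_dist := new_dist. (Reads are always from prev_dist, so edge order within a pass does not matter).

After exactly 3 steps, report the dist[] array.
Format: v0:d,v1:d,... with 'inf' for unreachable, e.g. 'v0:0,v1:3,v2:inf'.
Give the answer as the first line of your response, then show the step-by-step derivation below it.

v0:0,v1:13,v2:27,v3:44,v4:15

step 1: dist = v0:0,v1:13,v2:inf,v3:inf,v4:inf
step 2: dist = v0:0,v1:13,v2:27,v3:inf,v4:15
step 3: dist = v0:0,v1:13,v2:27,v3:44,v4:15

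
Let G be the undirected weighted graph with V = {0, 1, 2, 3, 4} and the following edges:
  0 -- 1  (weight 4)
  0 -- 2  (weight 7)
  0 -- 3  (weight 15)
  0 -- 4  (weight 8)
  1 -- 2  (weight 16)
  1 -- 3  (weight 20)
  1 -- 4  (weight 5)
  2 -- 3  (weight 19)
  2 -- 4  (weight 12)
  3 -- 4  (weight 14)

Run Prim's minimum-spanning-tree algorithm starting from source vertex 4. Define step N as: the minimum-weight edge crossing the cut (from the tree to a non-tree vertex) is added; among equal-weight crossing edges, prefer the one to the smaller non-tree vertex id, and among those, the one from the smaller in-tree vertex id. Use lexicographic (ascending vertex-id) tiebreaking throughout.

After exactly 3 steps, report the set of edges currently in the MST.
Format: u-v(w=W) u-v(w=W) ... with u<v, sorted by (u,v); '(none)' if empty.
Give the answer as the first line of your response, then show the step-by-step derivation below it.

0-1(w=4) 0-2(w=7) 1-4(w=5)

step 1: add edge 1-4 (w=5); MST = {1-4(w=5)}
step 2: add edge 0-1 (w=4); MST = {0-1(w=4) 1-4(w=5)}
step 3: add edge 0-2 (w=7); MST = {0-1(w=4) 0-2(w=7) 1-4(w=5)}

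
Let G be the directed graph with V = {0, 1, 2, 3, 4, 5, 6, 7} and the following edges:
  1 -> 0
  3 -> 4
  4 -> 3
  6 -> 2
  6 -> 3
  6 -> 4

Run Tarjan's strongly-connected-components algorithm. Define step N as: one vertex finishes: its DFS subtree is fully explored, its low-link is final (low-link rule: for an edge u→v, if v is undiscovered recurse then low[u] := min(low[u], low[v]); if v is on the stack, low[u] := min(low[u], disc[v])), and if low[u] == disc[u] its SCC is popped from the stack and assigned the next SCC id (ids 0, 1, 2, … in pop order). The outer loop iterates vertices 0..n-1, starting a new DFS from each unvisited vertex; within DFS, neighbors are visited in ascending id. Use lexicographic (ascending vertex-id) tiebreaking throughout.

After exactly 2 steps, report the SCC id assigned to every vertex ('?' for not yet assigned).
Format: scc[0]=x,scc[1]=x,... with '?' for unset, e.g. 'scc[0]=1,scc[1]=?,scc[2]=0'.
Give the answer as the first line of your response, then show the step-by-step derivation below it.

scc[0]=0,scc[1]=1,scc[2]=?,scc[3]=?,scc[4]=?,scc[5]=?,scc[6]=?,scc[7]=?

step 1: low=(low[0]=0,low[1]=?,low[2]=?,low[3]=?,low[4]=?,low[5]=?,low[6]=?,low[7]=?); scc=(scc[0]=0,scc[1]=?,scc[2]=?,scc[3]=?,scc[4]=?,scc[5]=?,scc[6]=?,scc[7]=?)
step 2: low=(low[0]=0,low[1]=1,low[2]=?,low[3]=?,low[4]=?,low[5]=?,low[6]=?,low[7]=?); scc=(scc[0]=0,scc[1]=1,scc[2]=?,scc[3]=?,scc[4]=?,scc[5]=?,scc[6]=?,scc[7]=?)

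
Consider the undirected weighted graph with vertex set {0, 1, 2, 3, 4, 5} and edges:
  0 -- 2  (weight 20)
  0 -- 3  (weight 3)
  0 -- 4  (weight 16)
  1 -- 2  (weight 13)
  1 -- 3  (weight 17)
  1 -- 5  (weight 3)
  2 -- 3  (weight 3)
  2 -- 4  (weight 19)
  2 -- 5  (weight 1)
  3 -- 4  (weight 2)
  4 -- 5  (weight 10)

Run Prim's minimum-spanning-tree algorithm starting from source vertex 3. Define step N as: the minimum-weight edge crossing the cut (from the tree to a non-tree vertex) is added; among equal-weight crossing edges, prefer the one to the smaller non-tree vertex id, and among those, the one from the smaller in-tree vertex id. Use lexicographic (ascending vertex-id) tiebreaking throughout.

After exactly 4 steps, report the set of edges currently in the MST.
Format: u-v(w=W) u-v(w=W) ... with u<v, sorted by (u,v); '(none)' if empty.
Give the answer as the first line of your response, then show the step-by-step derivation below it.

0-3(w=3) 2-3(w=3) 2-5(w=1) 3-4(w=2)

step 1: add edge 3-4 (w=2); MST = {3-4(w=2)}
step 2: add edge 0-3 (w=3); MST = {0-3(w=3) 3-4(w=2)}
step 3: add edge 2-3 (w=3); MST = {0-3(w=3) 2-3(w=3) 3-4(w=2)}
step 4: add edge 2-5 (w=1); MST = {0-3(w=3) 2-3(w=3) 2-5(w=1) 3-4(w=2)}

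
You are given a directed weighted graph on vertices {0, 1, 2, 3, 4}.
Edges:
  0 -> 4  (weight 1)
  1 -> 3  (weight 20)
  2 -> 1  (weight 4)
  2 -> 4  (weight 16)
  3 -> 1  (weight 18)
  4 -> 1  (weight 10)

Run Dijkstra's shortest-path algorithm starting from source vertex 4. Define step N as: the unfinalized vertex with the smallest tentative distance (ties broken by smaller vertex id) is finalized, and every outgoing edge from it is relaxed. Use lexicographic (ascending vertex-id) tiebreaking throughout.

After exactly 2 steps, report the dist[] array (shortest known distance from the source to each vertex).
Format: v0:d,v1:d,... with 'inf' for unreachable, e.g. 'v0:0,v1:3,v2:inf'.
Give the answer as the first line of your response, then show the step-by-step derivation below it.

v0:inf,v1:10,v2:inf,v3:30,v4:0

step 1: dist = v0:inf,v1:10,v2:inf,v3:inf,v4:0
step 2: dist = v0:inf,v1:10,v2:inf,v3:30,v4:0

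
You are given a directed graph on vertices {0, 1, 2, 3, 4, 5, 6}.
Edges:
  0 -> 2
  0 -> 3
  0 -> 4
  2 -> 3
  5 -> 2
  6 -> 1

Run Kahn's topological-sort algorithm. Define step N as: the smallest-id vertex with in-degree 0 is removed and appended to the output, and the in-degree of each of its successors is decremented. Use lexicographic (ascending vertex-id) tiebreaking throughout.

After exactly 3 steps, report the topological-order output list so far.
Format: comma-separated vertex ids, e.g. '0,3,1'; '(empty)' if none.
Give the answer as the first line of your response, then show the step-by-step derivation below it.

0,4,5

step 1: output 0; order=[0]; indeg=(0,1,1,1,0,0,0)
step 2: output 4; order=[0,4]; indeg=(0,1,1,1,0,0,0)
step 3: output 5; order=[0,4,5]; indeg=(0,1,0,1,0,0,0)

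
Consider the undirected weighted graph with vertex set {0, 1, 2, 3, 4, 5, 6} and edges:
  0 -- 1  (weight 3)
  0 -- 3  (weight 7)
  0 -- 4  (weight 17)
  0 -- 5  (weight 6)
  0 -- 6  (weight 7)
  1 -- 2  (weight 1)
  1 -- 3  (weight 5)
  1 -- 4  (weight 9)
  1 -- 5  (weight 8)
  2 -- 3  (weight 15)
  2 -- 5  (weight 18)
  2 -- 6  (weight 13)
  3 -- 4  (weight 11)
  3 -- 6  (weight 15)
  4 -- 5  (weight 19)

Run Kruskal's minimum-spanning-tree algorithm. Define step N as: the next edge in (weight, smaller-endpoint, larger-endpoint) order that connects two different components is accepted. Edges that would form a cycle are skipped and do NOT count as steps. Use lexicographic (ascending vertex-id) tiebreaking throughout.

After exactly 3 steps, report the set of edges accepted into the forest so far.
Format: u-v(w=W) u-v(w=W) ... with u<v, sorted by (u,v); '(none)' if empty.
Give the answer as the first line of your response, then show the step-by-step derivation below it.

0-1(w=3) 1-2(w=1) 1-3(w=5)

step 1: add edge 1-2 (w=1); MST = {1-2(w=1)}
step 2: add edge 0-1 (w=3); MST = {0-1(w=3) 1-2(w=1)}
step 3: add edge 1-3 (w=5); MST = {0-1(w=3) 1-2(w=1) 1-3(w=5)}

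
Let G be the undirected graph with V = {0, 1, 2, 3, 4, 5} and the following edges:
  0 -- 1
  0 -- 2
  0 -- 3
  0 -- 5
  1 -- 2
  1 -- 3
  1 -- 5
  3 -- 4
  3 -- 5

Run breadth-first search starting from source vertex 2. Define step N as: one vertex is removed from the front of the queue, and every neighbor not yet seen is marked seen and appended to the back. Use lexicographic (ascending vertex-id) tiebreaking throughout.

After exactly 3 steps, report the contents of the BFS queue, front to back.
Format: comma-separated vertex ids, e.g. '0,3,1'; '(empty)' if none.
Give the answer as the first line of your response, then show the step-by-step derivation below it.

3,5

step 1: dequeue 2; queue=[0,1]; order=2
step 2: dequeue 0; queue=[1,3,5]; order=2,0
step 3: dequeue 1; queue=[3,5]; order=2,0,1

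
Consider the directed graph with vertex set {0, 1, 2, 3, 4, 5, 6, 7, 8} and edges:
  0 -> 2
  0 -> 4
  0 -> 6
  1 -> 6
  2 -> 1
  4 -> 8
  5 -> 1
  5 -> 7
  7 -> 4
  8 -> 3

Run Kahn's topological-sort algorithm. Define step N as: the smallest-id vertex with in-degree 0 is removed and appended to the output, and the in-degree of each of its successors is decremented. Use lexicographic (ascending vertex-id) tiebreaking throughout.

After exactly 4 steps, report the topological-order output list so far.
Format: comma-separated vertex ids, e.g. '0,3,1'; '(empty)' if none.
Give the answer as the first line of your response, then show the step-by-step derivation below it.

0,2,5,1

step 1: output 0; order=[0]; indeg=(0,2,0,1,1,0,1,1,1)
step 2: output 2; order=[0,2]; indeg=(0,1,0,1,1,0,1,1,1)
step 3: output 5; order=[0,2,5]; indeg=(0,0,0,1,1,0,1,0,1)
step 4: output 1; order=[0,2,5,1]; indeg=(0,0,0,1,1,0,0,0,1)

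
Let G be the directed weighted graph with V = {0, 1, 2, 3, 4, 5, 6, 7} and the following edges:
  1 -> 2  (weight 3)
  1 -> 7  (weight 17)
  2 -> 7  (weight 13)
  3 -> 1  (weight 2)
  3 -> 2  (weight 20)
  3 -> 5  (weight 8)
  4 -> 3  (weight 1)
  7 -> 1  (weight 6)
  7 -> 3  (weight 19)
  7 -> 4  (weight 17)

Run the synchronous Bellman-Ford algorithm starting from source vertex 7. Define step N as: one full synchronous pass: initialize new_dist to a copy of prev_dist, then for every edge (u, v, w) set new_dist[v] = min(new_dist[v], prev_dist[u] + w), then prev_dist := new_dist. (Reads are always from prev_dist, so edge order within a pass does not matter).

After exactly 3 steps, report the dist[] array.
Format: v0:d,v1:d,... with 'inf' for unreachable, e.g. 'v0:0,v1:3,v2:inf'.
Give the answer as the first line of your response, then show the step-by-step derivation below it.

v0:inf,v1:6,v2:9,v3:18,v4:17,v5:26,v6:inf,v7:0

step 1: dist = v0:inf,v1:6,v2:inf,v3:19,v4:17,v5:inf,v6:inf,v7:0
step 2: dist = v0:inf,v1:6,v2:9,v3:18,v4:17,v5:27,v6:inf,v7:0
step 3: dist = v0:inf,v1:6,v2:9,v3:18,v4:17,v5:26,v6:inf,v7:0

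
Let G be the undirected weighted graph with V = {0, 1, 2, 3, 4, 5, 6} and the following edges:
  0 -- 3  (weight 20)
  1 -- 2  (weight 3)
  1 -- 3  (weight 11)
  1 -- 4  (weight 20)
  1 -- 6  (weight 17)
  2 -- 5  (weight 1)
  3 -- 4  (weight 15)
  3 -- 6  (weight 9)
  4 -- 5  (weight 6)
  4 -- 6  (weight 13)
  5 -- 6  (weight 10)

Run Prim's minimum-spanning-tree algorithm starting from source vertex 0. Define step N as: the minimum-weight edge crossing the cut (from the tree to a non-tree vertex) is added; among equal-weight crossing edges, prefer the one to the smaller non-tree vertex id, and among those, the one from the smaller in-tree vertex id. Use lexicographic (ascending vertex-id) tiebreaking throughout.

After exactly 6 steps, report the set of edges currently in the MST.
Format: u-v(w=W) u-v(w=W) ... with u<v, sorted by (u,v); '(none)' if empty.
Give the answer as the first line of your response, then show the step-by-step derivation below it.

0-3(w=20) 1-2(w=3) 2-5(w=1) 3-6(w=9) 4-5(w=6) 5-6(w=10)

step 1: add edge 0-3 (w=20); MST = {0-3(w=20)}
step 2: add edge 3-6 (w=9); MST = {0-3(w=20) 3-6(w=9)}
step 3: add edge 5-6 (w=10); MST = {0-3(w=20) 3-6(w=9) 5-6(w=10)}
step 4: add edge 2-5 (w=1); MST = {0-3(w=20) 2-5(w=1) 3-6(w=9) 5-6(w=10)}
step 5: add edge 1-2 (w=3); MST = {0-3(w=20) 1-2(w=3) 2-5(w=1) 3-6(w=9) 5-6(w=10)}
step 6: add edge 4-5 (w=6); MST = {0-3(w=20) 1-2(w=3) 2-5(w=1) 3-6(w=9) 4-5(w=6) 5-6(w=10)}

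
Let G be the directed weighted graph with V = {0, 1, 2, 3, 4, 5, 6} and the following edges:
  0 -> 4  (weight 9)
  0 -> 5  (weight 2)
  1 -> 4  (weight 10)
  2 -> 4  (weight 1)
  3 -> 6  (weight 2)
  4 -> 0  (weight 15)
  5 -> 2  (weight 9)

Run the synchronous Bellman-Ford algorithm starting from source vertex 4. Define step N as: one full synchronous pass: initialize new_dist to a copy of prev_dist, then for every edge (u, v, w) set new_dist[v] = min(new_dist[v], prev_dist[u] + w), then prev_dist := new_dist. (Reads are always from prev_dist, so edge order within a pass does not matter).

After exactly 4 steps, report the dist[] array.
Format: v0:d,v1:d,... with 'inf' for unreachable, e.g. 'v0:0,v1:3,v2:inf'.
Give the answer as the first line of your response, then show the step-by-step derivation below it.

v0:15,v1:inf,v2:26,v3:inf,v4:0,v5:17,v6:inf

step 1: dist = v0:15,v1:inf,v2:inf,v3:inf,v4:0,v5:inf,v6:inf
step 2: dist = v0:15,v1:inf,v2:inf,v3:inf,v4:0,v5:17,v6:inf
step 3: dist = v0:15,v1:inf,v2:26,v3:inf,v4:0,v5:17,v6:inf
step 4: dist = v0:15,v1:inf,v2:26,v3:inf,v4:0,v5:17,v6:inf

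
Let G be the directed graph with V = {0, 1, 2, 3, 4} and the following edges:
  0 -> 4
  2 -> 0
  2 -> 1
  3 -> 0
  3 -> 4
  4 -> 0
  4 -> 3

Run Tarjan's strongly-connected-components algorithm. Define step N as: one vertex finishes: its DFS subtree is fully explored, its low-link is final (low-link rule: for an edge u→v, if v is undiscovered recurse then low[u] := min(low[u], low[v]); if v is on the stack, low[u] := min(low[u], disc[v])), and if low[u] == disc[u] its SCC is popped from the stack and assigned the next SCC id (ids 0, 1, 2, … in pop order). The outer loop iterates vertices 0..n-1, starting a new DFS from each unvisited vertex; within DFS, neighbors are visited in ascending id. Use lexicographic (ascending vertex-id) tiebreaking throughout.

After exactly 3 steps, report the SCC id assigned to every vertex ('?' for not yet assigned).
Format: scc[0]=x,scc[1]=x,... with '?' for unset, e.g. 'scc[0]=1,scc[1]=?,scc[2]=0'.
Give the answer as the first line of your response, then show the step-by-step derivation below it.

scc[0]=0,scc[1]=?,scc[2]=?,scc[3]=0,scc[4]=0

step 1: low=(low[0]=0,low[1]=?,low[2]=?,low[3]=0,low[4]=0); scc=(scc[0]=?,scc[1]=?,scc[2]=?,scc[3]=?,scc[4]=?)
step 2: low=(low[0]=0,low[1]=?,low[2]=?,low[3]=0,low[4]=0); scc=(scc[0]=?,scc[1]=?,scc[2]=?,scc[3]=?,scc[4]=?)
step 3: low=(low[0]=0,low[1]=?,low[2]=?,low[3]=0,low[4]=0); scc=(scc[0]=0,scc[1]=?,scc[2]=?,scc[3]=0,scc[4]=0)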